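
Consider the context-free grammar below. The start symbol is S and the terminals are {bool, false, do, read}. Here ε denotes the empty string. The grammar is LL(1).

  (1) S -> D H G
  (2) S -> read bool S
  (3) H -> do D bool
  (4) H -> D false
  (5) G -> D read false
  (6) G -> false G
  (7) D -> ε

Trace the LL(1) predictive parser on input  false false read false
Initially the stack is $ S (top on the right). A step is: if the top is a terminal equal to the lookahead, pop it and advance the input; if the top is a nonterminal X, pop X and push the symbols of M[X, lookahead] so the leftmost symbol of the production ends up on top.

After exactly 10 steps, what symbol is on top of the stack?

      Stack           Input                     Action
   1  $ S             false false read false $  expand S -> D H G
   2  $ G H D         false false read false $  expand D -> ε
   3  $ G H           false false read false $  expand H -> D false
   4  $ G false D     false false read false $  expand D -> ε
   5  $ G false       false false read false $  match false
   6  $ G             false read false $        expand G -> false G
   7  $ G false       false read false $        match false
   8  $ G             read false $              expand G -> D read false
   9  $ false read D  read false $              expand D -> ε
  10  $ false read    read false $              match read
Stack after step 10: $ false (top = false).

false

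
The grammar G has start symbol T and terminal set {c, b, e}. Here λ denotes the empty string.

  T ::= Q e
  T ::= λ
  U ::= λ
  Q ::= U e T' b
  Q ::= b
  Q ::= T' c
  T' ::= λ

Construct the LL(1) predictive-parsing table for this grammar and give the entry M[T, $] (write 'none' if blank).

FIRST(U) = {λ}
FIRST(T') = {λ}
FIRST(Q) = {b, c, e}  (via U e T' b, T' c)
FIRST(T) = {λ, b, c, e}  (via Q e)
FOLLOW(T) includes $ since T is the start symbol.
FOLLOW(T): T appears on no right-hand side. Thus FOLLOW(T) = {$}.
For T ::= Q e: FIRST(Q e) = {b, c, e}, so it goes in M[T, t] for t ∈ {b, c, e}.
For T ::= λ: FIRST(λ) = {λ}, so it goes in M[T, t] for t ∈ {}; since λ ∈ FIRST, also for every t ∈ FOLLOW(T) = {$}.

T ::= λ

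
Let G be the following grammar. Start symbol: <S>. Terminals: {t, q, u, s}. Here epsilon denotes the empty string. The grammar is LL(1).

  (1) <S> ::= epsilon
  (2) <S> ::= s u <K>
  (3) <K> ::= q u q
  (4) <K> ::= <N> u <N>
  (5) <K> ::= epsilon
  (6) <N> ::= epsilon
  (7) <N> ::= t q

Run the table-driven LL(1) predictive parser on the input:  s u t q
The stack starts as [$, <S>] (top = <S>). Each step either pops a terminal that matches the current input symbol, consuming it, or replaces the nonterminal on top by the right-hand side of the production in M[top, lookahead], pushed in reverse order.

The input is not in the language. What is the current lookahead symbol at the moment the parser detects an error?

step 1: stack=$ <S>  input=s u t q $  — expand <S> ::= s u <K>
step 2: stack=$ <K> u s  input=s u t q $  — match s
step 3: stack=$ <K> u  input=u t q $  — match u
step 4: stack=$ <K>  input=t q $  — expand <K> ::= <N> u <N>
step 5: stack=$ <N> u <N>  input=t q $  — expand <N> ::= t q
step 6: stack=$ <N> u q t  input=t q $  — match t
step 7: stack=$ <N> u q  input=q $  — match q
step 8: stack=$ <N> u  input=$  — error: top is terminal u but lookahead is $

$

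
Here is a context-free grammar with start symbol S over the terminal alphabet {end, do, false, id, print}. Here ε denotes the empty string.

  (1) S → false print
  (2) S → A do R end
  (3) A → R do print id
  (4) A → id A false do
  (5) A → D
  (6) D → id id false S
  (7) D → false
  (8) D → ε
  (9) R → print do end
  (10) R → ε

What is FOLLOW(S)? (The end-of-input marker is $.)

FIRST(D) = {ε, false, id}
FIRST(R) = {ε, print}
FIRST(A) = {ε, do, false, id, print}  (via R do print id, D)
FIRST(S) = {do, false, id, print}  (via A do R end)
FOLLOW(S) includes $ since S is the start symbol.
FOLLOW(A): in S→A do R end, A is followed by do R end with FIRST {do}; in A→id A false do, A is followed by false do with FIRST {false}. Thus FOLLOW(A) = {do, false}.
FOLLOW(D): in A→D, the suffix after D is empty, so FOLLOW(D) ⊇ FOLLOW(A) = {do, false}. Thus FOLLOW(D) = {do, false}.
FOLLOW(S): in D→id id false S, the suffix after S is empty, so FOLLOW(S) ⊇ FOLLOW(D) = {do, false}. Thus FOLLOW(S) = {$, do, false}.
FOLLOW(R): in S→A do R end, R is followed by end with FIRST {end}; in A→R do print id, R is followed by do print id with FIRST {do}. Thus FOLLOW(R) = {do, end}.

{$, do, false}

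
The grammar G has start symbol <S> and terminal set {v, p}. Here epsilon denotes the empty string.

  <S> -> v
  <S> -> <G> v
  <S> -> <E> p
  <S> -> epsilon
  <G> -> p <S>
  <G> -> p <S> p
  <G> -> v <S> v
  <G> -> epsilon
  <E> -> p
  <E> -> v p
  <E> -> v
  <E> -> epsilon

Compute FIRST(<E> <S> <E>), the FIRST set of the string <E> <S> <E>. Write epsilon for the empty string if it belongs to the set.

FIRST(<G>) = {epsilon, p, v}
FIRST(<E>) = {epsilon, p, v}
FIRST(<S>) = {epsilon, p, v}  (via <G> v, <E> p)
FIRST(<E> <S> <E>): take FIRST of each symbol in turn, carrying on past any symbol whose FIRST contains epsilon; result {epsilon, p, v}.

{epsilon, p, v}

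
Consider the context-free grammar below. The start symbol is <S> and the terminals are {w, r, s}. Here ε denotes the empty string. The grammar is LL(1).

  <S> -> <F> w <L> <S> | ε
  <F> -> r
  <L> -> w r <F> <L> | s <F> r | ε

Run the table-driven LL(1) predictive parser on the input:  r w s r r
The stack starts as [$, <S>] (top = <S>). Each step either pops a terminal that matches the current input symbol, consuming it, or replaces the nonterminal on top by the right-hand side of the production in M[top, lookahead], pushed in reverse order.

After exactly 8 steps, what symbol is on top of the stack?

r

step 1: stack=$ <S>  input=r w s r r $  — expand <S> -> <F> w <L> <S>
step 2: stack=$ <S> <L> w <F>  input=r w s r r $  — expand <F> -> r
step 3: stack=$ <S> <L> w r  input=r w s r r $  — match r
step 4: stack=$ <S> <L> w  input=w s r r $  — match w
step 5: stack=$ <S> <L>  input=s r r $  — expand <L> -> s <F> r
step 6: stack=$ <S> r <F> s  input=s r r $  — match s
step 7: stack=$ <S> r <F>  input=r r $  — expand <F> -> r
step 8: stack=$ <S> r r  input=r r $  — match r
Stack after step 8: $ <S> r (top = r).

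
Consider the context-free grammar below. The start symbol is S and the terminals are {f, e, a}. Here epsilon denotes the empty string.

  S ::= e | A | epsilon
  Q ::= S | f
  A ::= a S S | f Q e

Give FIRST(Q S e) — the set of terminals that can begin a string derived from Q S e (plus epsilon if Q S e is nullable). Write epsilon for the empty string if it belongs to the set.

FIRST(A) = {a, f}
FIRST(S) = {epsilon, a, e, f}  (via A)
FIRST(Q) = {epsilon, a, e, f}  (via S)
FIRST(Q S e): take FIRST of each symbol in turn, carrying on past any symbol whose FIRST contains epsilon; result {a, e, f}.

{a, e, f}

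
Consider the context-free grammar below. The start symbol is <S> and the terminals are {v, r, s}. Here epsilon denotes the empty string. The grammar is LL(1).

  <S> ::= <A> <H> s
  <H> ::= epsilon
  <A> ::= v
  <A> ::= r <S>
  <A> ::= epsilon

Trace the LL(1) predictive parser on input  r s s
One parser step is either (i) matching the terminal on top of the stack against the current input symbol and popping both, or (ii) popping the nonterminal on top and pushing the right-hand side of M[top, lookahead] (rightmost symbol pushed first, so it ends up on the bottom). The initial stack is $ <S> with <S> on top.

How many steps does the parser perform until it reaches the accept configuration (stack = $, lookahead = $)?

     Stack              Input    Action
  1  $ <S>              r s s $  expand <S> ::= <A> <H> s
  2  $ s <H> <A>        r s s $  expand <A> ::= r <S>
  3  $ s <H> <S> r      r s s $  match r
  4  $ s <H> <S>        s s $    expand <S> ::= <A> <H> s
  5  $ s <H> s <H> <A>  s s $    expand <A> ::= epsilon
  6  $ s <H> s <H>      s s $    expand <H> ::= epsilon
  7  $ s <H> s          s s $    match s
  8  $ s <H>            s $      expand <H> ::= epsilon
  9  $ s                s $      match s
Accept reached after 9 steps.

9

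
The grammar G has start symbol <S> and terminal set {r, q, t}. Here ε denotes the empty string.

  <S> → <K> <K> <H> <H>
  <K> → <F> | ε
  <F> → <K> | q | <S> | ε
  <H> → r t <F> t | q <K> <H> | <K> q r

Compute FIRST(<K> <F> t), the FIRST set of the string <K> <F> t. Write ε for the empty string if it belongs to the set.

{q, r, t}

FIRST(<S>) = {q, r}  (via <K> <K> <H> <H>)
FIRST(<K>) = {ε, q, r}  (via <F>)
FIRST(<F>) = {ε, q, r}  (via <K>, <S>)
FIRST(<H>) = {q, r}  (via <K> q r)
FIRST(<K> <F> t): take FIRST of each symbol in turn, carrying on past any symbol whose FIRST contains ε; result {q, r, t}.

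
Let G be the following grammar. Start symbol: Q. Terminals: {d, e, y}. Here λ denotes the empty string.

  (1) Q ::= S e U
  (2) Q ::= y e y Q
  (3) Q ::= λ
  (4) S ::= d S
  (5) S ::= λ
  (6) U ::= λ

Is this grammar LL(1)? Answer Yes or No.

FIRST(Q) = {λ, d, e, y}
FIRST(S) = {λ, d}
FIRST(U) = {λ}
FOLLOW(Q) = {$}
FOLLOW(S) = {e}
FOLLOW(U) = {$}
Each cell of M receives at most one production.

Yes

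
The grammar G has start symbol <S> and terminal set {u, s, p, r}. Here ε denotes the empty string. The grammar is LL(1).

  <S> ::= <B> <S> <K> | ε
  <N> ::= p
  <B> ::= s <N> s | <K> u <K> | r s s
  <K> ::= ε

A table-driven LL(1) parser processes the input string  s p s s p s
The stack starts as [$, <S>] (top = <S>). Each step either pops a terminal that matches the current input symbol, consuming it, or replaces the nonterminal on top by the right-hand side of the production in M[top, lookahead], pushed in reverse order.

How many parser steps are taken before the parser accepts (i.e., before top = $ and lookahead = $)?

15

      Stack                  Input          Action
   1  $ <S>                  s p s s p s $  expand <S> ::= <B> <S> <K>
   2  $ <K> <S> <B>          s p s s p s $  expand <B> ::= s <N> s
   3  $ <K> <S> s <N> s      s p s s p s $  match s
   4  $ <K> <S> s <N>        p s s p s $    expand <N> ::= p
   5  $ <K> <S> s p          p s s p s $    match p
   6  $ <K> <S> s            s s p s $      match s
   7  $ <K> <S>              s p s $        expand <S> ::= <B> <S> <K>
   8  $ <K> <K> <S> <B>      s p s $        expand <B> ::= s <N> s
   9  $ <K> <K> <S> s <N> s  s p s $        match s
  10  $ <K> <K> <S> s <N>    p s $          expand <N> ::= p
  11  $ <K> <K> <S> s p      p s $          match p
  12  $ <K> <K> <S> s        s $            match s
  13  $ <K> <K> <S>          $              expand <S> ::= ε
  14  $ <K> <K>              $              expand <K> ::= ε
  15  $ <K>                  $              expand <K> ::= ε
Accept reached after 15 steps.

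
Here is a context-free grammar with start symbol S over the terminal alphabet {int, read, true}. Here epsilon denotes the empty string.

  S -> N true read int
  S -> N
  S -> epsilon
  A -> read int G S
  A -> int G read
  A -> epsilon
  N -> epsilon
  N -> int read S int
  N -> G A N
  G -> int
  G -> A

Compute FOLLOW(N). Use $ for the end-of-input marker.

{$, int, read, true}

FIRST(A) = {epsilon, int, read}
FIRST(G) = {epsilon, int, read}  (via A)
FIRST(N) = {epsilon, int, read}  (via G A N)
FIRST(S) = {epsilon, int, read, true}  (via N true read int, N)
FOLLOW(S) includes $ since S is the start symbol.
FOLLOW(S): in A->read int G S, the suffix after S is empty, so FOLLOW(S) ⊇ FOLLOW(A) = {$, int, read, true}; in N->int read S int, S is followed by int with FIRST {int}. Thus FOLLOW(S) = {$, int, read, true}.
FOLLOW(N): in S->N true read int, N is followed by true read int with FIRST {true}; in S->N, the suffix after N is empty, so FOLLOW(N) ⊇ FOLLOW(S) = {$, int, read, true}; in N->G A N, the suffix after N is empty (adds nothing new). Thus FOLLOW(N) = {$, int, read, true}.
FOLLOW(A): in N->G A N, A is followed by N with FIRST {epsilon, int, read}; in N->G A N, the suffix after A is nullable, so FOLLOW(A) ⊇ FOLLOW(N) = {$, int, read, true}; in G->A, the suffix after A is empty, so FOLLOW(A) ⊇ FOLLOW(G) = {$, int, read, true}. Thus FOLLOW(A) = {$, int, read, true}.
FOLLOW(G): in A->read int G S, G is followed by S with FIRST {epsilon, int, read, true}; in A->read int G S, the suffix after G is nullable, so FOLLOW(G) ⊇ FOLLOW(A) = {$, int, read, true}; in A->int G read, G is followed by read with FIRST {read}; in N->G A N, G is followed by A N with FIRST {epsilon, int, read}; in N->G A N, the suffix after G is nullable, so FOLLOW(G) ⊇ FOLLOW(N) = {$, int, read, true}. Thus FOLLOW(G) = {$, int, read, true}.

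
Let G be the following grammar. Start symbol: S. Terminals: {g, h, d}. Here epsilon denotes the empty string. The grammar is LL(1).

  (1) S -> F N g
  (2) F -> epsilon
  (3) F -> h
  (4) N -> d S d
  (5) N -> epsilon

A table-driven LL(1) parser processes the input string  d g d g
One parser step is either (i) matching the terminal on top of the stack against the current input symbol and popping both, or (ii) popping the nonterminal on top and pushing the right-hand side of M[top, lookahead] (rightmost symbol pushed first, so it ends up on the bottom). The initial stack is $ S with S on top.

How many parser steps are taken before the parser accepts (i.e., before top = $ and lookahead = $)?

step 1: stack=$ S  input=d g d g $  — expand S -> F N g
step 2: stack=$ g N F  input=d g d g $  — expand F -> epsilon
step 3: stack=$ g N  input=d g d g $  — expand N -> d S d
step 4: stack=$ g d S d  input=d g d g $  — match d
step 5: stack=$ g d S  input=g d g $  — expand S -> F N g
step 6: stack=$ g d g N F  input=g d g $  — expand F -> epsilon
step 7: stack=$ g d g N  input=g d g $  — expand N -> epsilon
step 8: stack=$ g d g  input=g d g $  — match g
step 9: stack=$ g d  input=d g $  — match d
step 10: stack=$ g  input=g $  — match g
Accept reached after 10 steps.

10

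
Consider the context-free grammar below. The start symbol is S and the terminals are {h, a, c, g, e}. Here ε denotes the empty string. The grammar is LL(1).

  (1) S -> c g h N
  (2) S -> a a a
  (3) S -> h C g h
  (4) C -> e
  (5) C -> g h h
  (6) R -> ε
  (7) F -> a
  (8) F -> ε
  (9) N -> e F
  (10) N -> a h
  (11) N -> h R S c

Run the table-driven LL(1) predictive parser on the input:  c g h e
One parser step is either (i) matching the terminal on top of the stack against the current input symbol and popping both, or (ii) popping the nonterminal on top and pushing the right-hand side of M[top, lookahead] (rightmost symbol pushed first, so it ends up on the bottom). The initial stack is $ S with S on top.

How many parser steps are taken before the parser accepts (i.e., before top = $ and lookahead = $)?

7

step 1: stack=$ S  input=c g h e $  — expand S -> c g h N
step 2: stack=$ N h g c  input=c g h e $  — match c
step 3: stack=$ N h g  input=g h e $  — match g
step 4: stack=$ N h  input=h e $  — match h
step 5: stack=$ N  input=e $  — expand N -> e F
step 6: stack=$ F e  input=e $  — match e
step 7: stack=$ F  input=$  — expand F -> ε
Accept reached after 7 steps.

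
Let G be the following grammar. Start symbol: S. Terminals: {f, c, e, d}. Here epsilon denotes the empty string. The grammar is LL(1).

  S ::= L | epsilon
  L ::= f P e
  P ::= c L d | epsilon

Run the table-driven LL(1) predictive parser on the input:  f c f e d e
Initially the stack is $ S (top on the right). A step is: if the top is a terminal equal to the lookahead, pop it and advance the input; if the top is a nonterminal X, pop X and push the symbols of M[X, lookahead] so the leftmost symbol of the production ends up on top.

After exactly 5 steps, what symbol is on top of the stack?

L

step 1: stack=$ S  input=f c f e d e $  — expand S ::= L
step 2: stack=$ L  input=f c f e d e $  — expand L ::= f P e
step 3: stack=$ e P f  input=f c f e d e $  — match f
step 4: stack=$ e P  input=c f e d e $  — expand P ::= c L d
step 5: stack=$ e d L c  input=c f e d e $  — match c
Stack after step 5: $ e d L (top = L).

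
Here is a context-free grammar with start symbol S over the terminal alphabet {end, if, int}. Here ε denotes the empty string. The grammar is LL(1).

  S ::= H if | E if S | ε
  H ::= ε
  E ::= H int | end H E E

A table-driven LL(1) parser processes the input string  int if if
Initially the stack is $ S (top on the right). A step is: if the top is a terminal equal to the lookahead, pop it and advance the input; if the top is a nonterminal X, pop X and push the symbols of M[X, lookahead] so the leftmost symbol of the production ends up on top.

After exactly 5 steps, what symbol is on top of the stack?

S

step 1: stack=$ S  input=int if if $  — expand S ::= E if S
step 2: stack=$ S if E  input=int if if $  — expand E ::= H int
step 3: stack=$ S if int H  input=int if if $  — expand H ::= ε
step 4: stack=$ S if int  input=int if if $  — match int
step 5: stack=$ S if  input=if if $  — match if
Stack after step 5: $ S (top = S).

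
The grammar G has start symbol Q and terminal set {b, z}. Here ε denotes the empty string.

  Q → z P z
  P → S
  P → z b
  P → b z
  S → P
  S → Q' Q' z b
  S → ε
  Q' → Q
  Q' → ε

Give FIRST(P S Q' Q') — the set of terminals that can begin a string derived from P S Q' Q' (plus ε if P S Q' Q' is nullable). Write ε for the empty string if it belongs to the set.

FIRST(Q): from Q→z P z we get {z}. So FIRST(Q) = {z}.
FIRST(Q'): from Q'→Q we get {z}; from Q'→ε we get {ε}. So FIRST(Q') = {ε, z}.
FIRST(P): from P→S we get {ε, b, z}; from P→z b we get {z}; from P→b z we get {b}. So FIRST(P) = {ε, b, z}.
FIRST(S): from S→P we get {ε, b, z}; from S→Q' Q' z b we get {z}; from S→ε we get {ε}. So FIRST(S) = {ε, b, z}.
FIRST(P S Q' Q'): take FIRST of each symbol in turn, carrying on past any symbol whose FIRST contains ε; result {ε, b, z}.

{ε, b, z}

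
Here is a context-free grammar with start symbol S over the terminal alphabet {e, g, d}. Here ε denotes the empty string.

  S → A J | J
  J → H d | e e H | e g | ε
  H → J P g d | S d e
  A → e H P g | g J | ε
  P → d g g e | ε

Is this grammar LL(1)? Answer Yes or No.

No

FIRST(S) = {ε, d, e, g}
FIRST(J) = {ε, d, e, g}
FIRST(H) = {d, e, g}
FIRST(A) = {ε, e, g}
FIRST(P) = {ε, d}
FOLLOW(S) = {$, d}
FOLLOW(J) = {$, d, e, g}
FOLLOW(H) = {$, d, e, g}
FOLLOW(A) = {$, d, e, g}
FOLLOW(P) = {g}
Cell M[A, e] receives both A → e H P g and A → ε — the grammar is not LL(1).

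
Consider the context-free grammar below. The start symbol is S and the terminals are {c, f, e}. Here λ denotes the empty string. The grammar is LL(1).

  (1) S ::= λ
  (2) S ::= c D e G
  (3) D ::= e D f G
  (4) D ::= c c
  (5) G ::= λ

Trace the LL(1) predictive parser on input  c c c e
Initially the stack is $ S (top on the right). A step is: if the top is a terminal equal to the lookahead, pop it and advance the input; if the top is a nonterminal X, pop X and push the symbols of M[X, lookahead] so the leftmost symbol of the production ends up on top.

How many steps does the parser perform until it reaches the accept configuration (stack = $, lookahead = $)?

7

step 1: stack=$ S  input=c c c e $  — expand S ::= c D e G
step 2: stack=$ G e D c  input=c c c e $  — match c
step 3: stack=$ G e D  input=c c e $  — expand D ::= c c
step 4: stack=$ G e c c  input=c c e $  — match c
step 5: stack=$ G e c  input=c e $  — match c
step 6: stack=$ G e  input=e $  — match e
step 7: stack=$ G  input=$  — expand G ::= λ
Accept reached after 7 steps.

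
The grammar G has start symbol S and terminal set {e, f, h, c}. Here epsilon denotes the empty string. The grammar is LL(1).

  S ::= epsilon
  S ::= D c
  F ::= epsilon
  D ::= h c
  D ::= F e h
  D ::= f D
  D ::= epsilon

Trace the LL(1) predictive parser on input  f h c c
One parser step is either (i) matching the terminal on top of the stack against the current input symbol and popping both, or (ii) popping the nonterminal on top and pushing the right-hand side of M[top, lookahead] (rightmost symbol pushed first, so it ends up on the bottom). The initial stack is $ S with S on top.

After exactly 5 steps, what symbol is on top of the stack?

     Stack    Input      Action
  1  $ S      f h c c $  expand S ::= D c
  2  $ c D    f h c c $  expand D ::= f D
  3  $ c D f  f h c c $  match f
  4  $ c D    h c c $    expand D ::= h c
  5  $ c c h  h c c $    match h
Stack after step 5: $ c c (top = c).

c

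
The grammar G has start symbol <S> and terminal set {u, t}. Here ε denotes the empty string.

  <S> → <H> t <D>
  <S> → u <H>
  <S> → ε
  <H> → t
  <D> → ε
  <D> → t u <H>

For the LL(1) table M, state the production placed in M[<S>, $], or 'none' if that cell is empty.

FIRST(<H>) = {t}
FIRST(<D>) = {ε, t}
FIRST(<S>) = {ε, t, u}  (via <H> t <D>)
FOLLOW(<S>) includes $ since <S> is the start symbol.
FOLLOW(<S>): <S> appears on no right-hand side. Thus FOLLOW(<S>) = {$}.
For <S> → <H> t <D>: FIRST(<H> t <D>) = {t}, so it goes in M[<S>, t] for t ∈ {t}.
For <S> → u <H>: FIRST(u <H>) = {u}, so it goes in M[<S>, t] for t ∈ {u}.
For <S> → ε: FIRST(ε) = {ε}, so it goes in M[<S>, t] for t ∈ {}; since ε ∈ FIRST, also for every t ∈ FOLLOW(<S>) = {$}.

<S> → ε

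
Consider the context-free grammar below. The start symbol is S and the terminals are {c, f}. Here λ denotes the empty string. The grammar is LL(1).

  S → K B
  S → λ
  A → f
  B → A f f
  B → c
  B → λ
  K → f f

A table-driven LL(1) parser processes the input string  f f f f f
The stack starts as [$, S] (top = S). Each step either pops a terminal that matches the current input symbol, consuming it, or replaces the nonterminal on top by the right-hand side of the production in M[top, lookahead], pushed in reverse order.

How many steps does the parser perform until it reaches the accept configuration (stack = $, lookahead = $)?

9

step 1: stack=$ S  input=f f f f f $  — expand S → K B
step 2: stack=$ B K  input=f f f f f $  — expand K → f f
step 3: stack=$ B f f  input=f f f f f $  — match f
step 4: stack=$ B f  input=f f f f $  — match f
step 5: stack=$ B  input=f f f $  — expand B → A f f
step 6: stack=$ f f A  input=f f f $  — expand A → f
step 7: stack=$ f f f  input=f f f $  — match f
step 8: stack=$ f f  input=f f $  — match f
step 9: stack=$ f  input=f $  — match f
Accept reached after 9 steps.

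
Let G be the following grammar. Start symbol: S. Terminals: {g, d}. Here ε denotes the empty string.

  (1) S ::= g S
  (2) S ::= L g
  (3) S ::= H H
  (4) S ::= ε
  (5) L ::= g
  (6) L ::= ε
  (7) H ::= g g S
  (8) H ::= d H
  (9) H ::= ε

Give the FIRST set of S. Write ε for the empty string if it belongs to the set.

{ε, d, g}

FIRST(L) = {ε, g}
FIRST(H) = {ε, d, g}
FIRST(S) = {ε, d, g}  (via L g, H H)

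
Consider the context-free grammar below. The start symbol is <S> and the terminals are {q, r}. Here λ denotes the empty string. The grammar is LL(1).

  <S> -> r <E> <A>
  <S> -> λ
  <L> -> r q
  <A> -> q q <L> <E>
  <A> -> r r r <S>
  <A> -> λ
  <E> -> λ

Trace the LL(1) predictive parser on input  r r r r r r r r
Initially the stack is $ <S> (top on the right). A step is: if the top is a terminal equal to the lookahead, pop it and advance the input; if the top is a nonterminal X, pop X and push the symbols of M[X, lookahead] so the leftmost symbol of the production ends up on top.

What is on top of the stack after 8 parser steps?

r

     Stack        Input              Action
  1  $ <S>        r r r r r r r r $  expand <S> -> r <E> <A>
  2  $ <A> <E> r  r r r r r r r r $  match r
  3  $ <A> <E>    r r r r r r r $    expand <E> -> λ
  4  $ <A>        r r r r r r r $    expand <A> -> r r r <S>
  5  $ <S> r r r  r r r r r r r $    match r
  6  $ <S> r r    r r r r r r $      match r
  7  $ <S> r      r r r r r $        match r
  8  $ <S>        r r r r $          expand <S> -> r <E> <A>
Stack after step 8: $ <A> <E> r (top = r).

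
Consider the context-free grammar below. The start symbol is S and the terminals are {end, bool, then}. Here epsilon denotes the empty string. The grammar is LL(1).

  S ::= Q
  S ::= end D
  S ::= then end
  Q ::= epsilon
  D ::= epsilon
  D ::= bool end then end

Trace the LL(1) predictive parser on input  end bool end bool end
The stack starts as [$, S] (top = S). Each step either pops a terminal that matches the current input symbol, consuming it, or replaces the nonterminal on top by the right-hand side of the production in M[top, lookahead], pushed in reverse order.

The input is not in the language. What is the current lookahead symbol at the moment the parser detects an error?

bool

     Stack                Input                    Action
  1  $ S                  end bool end bool end $  expand S ::= end D
  2  $ D end              end bool end bool end $  match end
  3  $ D                  bool end bool end $      expand D ::= bool end then end
  4  $ end then end bool  bool end bool end $      match bool
  5  $ end then end       end bool end $           match end
  6  $ end then           bool end $               error: top is terminal then but lookahead is bool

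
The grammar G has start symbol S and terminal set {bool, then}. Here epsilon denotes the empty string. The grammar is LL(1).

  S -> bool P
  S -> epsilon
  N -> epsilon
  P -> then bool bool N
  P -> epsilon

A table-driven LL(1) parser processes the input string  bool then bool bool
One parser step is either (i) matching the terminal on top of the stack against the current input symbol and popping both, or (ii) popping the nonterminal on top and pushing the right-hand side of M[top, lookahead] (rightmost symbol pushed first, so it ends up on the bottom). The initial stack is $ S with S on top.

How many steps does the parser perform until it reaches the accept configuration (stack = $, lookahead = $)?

7

step 1: stack=$ S  input=bool then bool bool $  — expand S -> bool P
step 2: stack=$ P bool  input=bool then bool bool $  — match bool
step 3: stack=$ P  input=then bool bool $  — expand P -> then bool bool N
step 4: stack=$ N bool bool then  input=then bool bool $  — match then
step 5: stack=$ N bool bool  input=bool bool $  — match bool
step 6: stack=$ N bool  input=bool $  — match bool
step 7: stack=$ N  input=$  — expand N -> epsilon
Accept reached after 7 steps.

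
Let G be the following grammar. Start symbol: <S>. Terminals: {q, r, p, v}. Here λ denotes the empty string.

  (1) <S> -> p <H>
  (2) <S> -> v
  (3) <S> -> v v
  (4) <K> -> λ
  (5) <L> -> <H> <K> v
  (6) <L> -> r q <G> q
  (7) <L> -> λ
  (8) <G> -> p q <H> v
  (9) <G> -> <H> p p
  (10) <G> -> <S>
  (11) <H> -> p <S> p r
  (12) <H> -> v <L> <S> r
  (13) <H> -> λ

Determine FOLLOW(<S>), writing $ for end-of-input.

{$, p, q, r}

FIRST(<S>) = {p, v}
FIRST(<K>) = {λ}
FIRST(<H>) = {λ, p, v}
FIRST(<L>) = {λ, p, r, v}  (via <H> <K> v)
FIRST(<G>) = {p, v}  (via <H> p p, <S>)
FOLLOW(<S>) includes $ since <S> is the start symbol.
FOLLOW(<K>): in <L>-><H> <K> v, <K> is followed by v with FIRST {v}. Thus FOLLOW(<K>) = {v}.
FOLLOW(<L>): in <H>->v <L> <S> r, <L> is followed by <S> r with FIRST {p, v}. Thus FOLLOW(<L>) = {p, v}.
FOLLOW(<G>): in <L>->r q <G> q, <G> is followed by q with FIRST {q}. Thus FOLLOW(<G>) = {q}.
FOLLOW(<S>): in <G>-><S>, the suffix after <S> is empty, so FOLLOW(<S>) ⊇ FOLLOW(<G>) = {q}; in <H>->p <S> p r, <S> is followed by p r with FIRST {p}; in <H>->v <L> <S> r, <S> is followed by r with FIRST {r}. Thus FOLLOW(<S>) = {$, p, q, r}.
FOLLOW(<H>): in <S>->p <H>, the suffix after <H> is empty, so FOLLOW(<H>) ⊇ FOLLOW(<S>) = {$, p, q, r}; in <L>-><H> <K> v, <H> is followed by <K> v with FIRST {v}; in <G>->p q <H> v, <H> is followed by v with FIRST {v}; in <G>-><H> p p, <H> is followed by p p with FIRST {p}. Thus FOLLOW(<H>) = {$, p, q, r, v}.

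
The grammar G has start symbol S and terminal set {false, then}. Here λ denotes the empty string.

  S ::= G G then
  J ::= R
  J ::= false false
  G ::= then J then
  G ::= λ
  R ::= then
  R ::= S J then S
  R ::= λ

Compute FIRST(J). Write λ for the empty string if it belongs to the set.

{λ, false, then}

FIRST(G) = {λ, then}
FIRST(S) = {then}  (via G G then)
FIRST(R) = {λ, then}  (via S J then S)
FIRST(J) = {λ, false, then}  (via R)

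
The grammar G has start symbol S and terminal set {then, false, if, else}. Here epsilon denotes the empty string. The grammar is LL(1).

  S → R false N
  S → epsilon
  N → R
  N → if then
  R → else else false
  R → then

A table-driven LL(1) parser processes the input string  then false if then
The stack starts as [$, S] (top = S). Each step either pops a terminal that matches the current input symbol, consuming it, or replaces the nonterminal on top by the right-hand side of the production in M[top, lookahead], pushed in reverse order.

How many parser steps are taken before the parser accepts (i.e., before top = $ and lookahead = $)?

7

step 1: stack=$ S  input=then false if then $  — expand S → R false N
step 2: stack=$ N false R  input=then false if then $  — expand R → then
step 3: stack=$ N false then  input=then false if then $  — match then
step 4: stack=$ N false  input=false if then $  — match false
step 5: stack=$ N  input=if then $  — expand N → if then
step 6: stack=$ then if  input=if then $  — match if
step 7: stack=$ then  input=then $  — match then
Accept reached after 7 steps.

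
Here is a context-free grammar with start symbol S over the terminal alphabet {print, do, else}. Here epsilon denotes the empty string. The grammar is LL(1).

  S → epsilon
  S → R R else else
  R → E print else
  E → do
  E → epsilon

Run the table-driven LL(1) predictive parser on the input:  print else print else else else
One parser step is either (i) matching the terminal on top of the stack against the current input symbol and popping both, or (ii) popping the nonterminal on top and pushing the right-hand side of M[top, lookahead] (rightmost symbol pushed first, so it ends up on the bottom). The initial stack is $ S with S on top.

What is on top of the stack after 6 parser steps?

E

step 1: stack=$ S  input=print else print else else else $  — expand S → R R else else
step 2: stack=$ else else R R  input=print else print else else else $  — expand R → E print else
step 3: stack=$ else else R else print E  input=print else print else else else $  — expand E → epsilon
step 4: stack=$ else else R else print  input=print else print else else else $  — match print
step 5: stack=$ else else R else  input=else print else else else $  — match else
step 6: stack=$ else else R  input=print else else else $  — expand R → E print else
Stack after step 6: $ else else else print E (top = E).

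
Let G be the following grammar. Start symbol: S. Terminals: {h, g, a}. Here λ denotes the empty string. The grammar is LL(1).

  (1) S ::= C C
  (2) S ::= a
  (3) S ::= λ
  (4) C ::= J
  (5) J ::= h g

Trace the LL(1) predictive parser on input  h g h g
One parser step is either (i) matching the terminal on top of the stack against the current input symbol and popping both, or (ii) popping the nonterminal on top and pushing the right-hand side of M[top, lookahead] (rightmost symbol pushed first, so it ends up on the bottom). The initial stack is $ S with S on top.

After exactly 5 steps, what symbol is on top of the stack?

     Stack    Input      Action
  1  $ S      h g h g $  expand S ::= C C
  2  $ C C    h g h g $  expand C ::= J
  3  $ C J    h g h g $  expand J ::= h g
  4  $ C g h  h g h g $  match h
  5  $ C g    g h g $    match g
Stack after step 5: $ C (top = C).

C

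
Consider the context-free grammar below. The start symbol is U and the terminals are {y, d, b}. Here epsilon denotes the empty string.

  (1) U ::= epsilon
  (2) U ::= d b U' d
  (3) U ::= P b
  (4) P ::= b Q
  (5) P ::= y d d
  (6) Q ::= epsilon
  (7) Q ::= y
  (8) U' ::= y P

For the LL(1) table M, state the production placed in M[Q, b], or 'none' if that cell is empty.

FIRST(P): from P::=b Q we get {b}; from P::=y d d we get {y}. So FIRST(P) = {b, y}.
FIRST(Q): from Q::=epsilon we get {epsilon}; from Q::=y we get {y}. So FIRST(Q) = {epsilon, y}.
FIRST(U'): from U'::=y P we get {y}. So FIRST(U') = {y}.
FIRST(U): from U::=epsilon we get {epsilon}; from U::=d b U' d we get {d}; from U::=P b we get {b, y}. So FIRST(U) = {epsilon, b, d, y}.
FOLLOW(U) includes $ since U is the start symbol.
FOLLOW(P): in U::=P b, P is followed by b with FIRST {b}; in U'::=y P, the suffix after P is empty, so FOLLOW(P) ⊇ FOLLOW(U') = {d}. Thus FOLLOW(P) = {b, d}.
FOLLOW(Q): in P::=b Q, the suffix after Q is empty, so FOLLOW(Q) ⊇ FOLLOW(P) = {b, d}. Thus FOLLOW(Q) = {b, d}.
For Q ::= epsilon: FIRST(epsilon) = {epsilon}, so it goes in M[Q, t] for t ∈ {}; since epsilon ∈ FIRST, also for every t ∈ FOLLOW(Q) = {b, d}.
For Q ::= y: FIRST(y) = {y}, so it goes in M[Q, t] for t ∈ {y}.

Q ::= epsilon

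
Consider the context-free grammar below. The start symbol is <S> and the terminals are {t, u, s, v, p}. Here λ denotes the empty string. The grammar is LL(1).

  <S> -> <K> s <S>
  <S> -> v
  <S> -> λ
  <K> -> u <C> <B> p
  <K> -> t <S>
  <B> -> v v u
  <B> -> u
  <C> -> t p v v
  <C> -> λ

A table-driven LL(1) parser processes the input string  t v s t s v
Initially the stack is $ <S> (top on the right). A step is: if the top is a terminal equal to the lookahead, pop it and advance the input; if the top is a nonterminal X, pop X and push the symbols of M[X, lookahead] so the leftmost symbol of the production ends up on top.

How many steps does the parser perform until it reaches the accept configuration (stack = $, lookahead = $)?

13

step 1: stack=$ <S>  input=t v s t s v $  — expand <S> -> <K> s <S>
step 2: stack=$ <S> s <K>  input=t v s t s v $  — expand <K> -> t <S>
step 3: stack=$ <S> s <S> t  input=t v s t s v $  — match t
step 4: stack=$ <S> s <S>  input=v s t s v $  — expand <S> -> v
step 5: stack=$ <S> s v  input=v s t s v $  — match v
step 6: stack=$ <S> s  input=s t s v $  — match s
step 7: stack=$ <S>  input=t s v $  — expand <S> -> <K> s <S>
step 8: stack=$ <S> s <K>  input=t s v $  — expand <K> -> t <S>
step 9: stack=$ <S> s <S> t  input=t s v $  — match t
step 10: stack=$ <S> s <S>  input=s v $  — expand <S> -> λ
step 11: stack=$ <S> s  input=s v $  — match s
step 12: stack=$ <S>  input=v $  — expand <S> -> v
step 13: stack=$ v  input=v $  — match v
Accept reached after 13 steps.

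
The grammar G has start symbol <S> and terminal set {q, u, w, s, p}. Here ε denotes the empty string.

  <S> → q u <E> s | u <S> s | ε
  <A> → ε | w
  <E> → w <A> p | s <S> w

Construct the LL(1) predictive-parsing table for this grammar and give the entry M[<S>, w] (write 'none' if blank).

FIRST(<S>): from <S>→q u <E> s we get {q}; from <S>→u <S> s we get {u}; from <S>→ε we get {ε}. So FIRST(<S>) = {ε, q, u}.
FIRST(<A>): from <A>→ε we get {ε}; from <A>→w we get {w}. So FIRST(<A>) = {ε, w}.
FIRST(<E>): from <E>→w <A> p we get {w}; from <E>→s <S> w we get {s}. So FIRST(<E>) = {s, w}.
FOLLOW(<S>) includes $ since <S> is the start symbol.
FOLLOW(<S>): in <S>→u <S> s, <S> is followed by s with FIRST {s}; in <E>→s <S> w, <S> is followed by w with FIRST {w}. Thus FOLLOW(<S>) = {$, s, w}.
For <S> → q u <E> s: FIRST(q u <E> s) = {q}, so it goes in M[<S>, t] for t ∈ {q}.
For <S> → u <S> s: FIRST(u <S> s) = {u}, so it goes in M[<S>, t] for t ∈ {u}.
For <S> → ε: FIRST(ε) = {ε}, so it goes in M[<S>, t] for t ∈ {}; since ε ∈ FIRST, also for every t ∈ FOLLOW(<S>) = {$, s, w}.

<S> → ε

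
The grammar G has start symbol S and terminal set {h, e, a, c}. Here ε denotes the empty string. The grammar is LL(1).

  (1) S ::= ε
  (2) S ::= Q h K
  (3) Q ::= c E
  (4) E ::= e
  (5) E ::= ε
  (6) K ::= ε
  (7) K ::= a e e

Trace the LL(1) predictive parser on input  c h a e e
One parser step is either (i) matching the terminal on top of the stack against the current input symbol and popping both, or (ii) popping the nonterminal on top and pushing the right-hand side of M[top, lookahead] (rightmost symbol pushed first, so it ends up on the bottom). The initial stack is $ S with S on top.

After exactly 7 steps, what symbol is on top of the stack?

e

step 1: stack=$ S  input=c h a e e $  — expand S ::= Q h K
step 2: stack=$ K h Q  input=c h a e e $  — expand Q ::= c E
step 3: stack=$ K h E c  input=c h a e e $  — match c
step 4: stack=$ K h E  input=h a e e $  — expand E ::= ε
step 5: stack=$ K h  input=h a e e $  — match h
step 6: stack=$ K  input=a e e $  — expand K ::= a e e
step 7: stack=$ e e a  input=a e e $  — match a
Stack after step 7: $ e e (top = e).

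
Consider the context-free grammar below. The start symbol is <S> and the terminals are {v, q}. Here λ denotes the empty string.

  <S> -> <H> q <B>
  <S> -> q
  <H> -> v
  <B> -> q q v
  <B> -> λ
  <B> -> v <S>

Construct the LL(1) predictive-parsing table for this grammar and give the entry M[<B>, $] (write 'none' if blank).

<B> -> λ

FIRST(<H>) = {v}
FIRST(<B>) = {λ, q, v}
FIRST(<S>) = {q, v}  (via <H> q <B>)
FOLLOW(<S>) includes $ since <S> is the start symbol.
FOLLOW(<S>): in <B>->v <S>, the suffix after <S> is empty, so FOLLOW(<S>) ⊇ FOLLOW(<B>) = {$}. Thus FOLLOW(<S>) = {$}.
FOLLOW(<B>): in <S>-><H> q <B>, the suffix after <B> is empty, so FOLLOW(<B>) ⊇ FOLLOW(<S>) = {$}. Thus FOLLOW(<B>) = {$}.
For <B> -> q q v: FIRST(q q v) = {q}, so it goes in M[<B>, t] for t ∈ {q}.
For <B> -> λ: FIRST(λ) = {λ}, so it goes in M[<B>, t] for t ∈ {}; since λ ∈ FIRST, also for every t ∈ FOLLOW(<B>) = {$}.
For <B> -> v <S>: FIRST(v <S>) = {v}, so it goes in M[<B>, t] for t ∈ {v}.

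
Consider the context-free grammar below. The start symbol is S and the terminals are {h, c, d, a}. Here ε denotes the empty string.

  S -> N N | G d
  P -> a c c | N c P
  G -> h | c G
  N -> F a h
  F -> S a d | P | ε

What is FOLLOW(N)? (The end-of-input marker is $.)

{$, a, c, h}

FIRST(G) = {c, h}
FIRST(S) = {a, c, h}  (via N N, G d)
FIRST(P) = {a, c, h}  (via N c P)
FIRST(F) = {ε, a, c, h}  (via S a d, P)
FIRST(N) = {a, c, h}  (via F a h)
FOLLOW(S) includes $ since S is the start symbol.
FOLLOW(S): in F->S a d, S is followed by a d with FIRST {a}. Thus FOLLOW(S) = {$, a}.
FOLLOW(G): in S->G d, G is followed by d with FIRST {d}; in G->c G, the suffix after G is empty (adds nothing new). Thus FOLLOW(G) = {d}.
FOLLOW(N): in S->N N (occurrence 1), N is followed by N with FIRST {a, c, h}; in S->N N (occurrence 2), the suffix after N is empty, so FOLLOW(N) ⊇ FOLLOW(S) = {$, a}; in P->N c P, N is followed by c P with FIRST {c}. Thus FOLLOW(N) = {$, a, c, h}.
FOLLOW(F): in N->F a h, F is followed by a h with FIRST {a}. Thus FOLLOW(F) = {a}.
FOLLOW(P): in P->N c P, the suffix after P is empty (adds nothing new); in F->P, the suffix after P is empty, so FOLLOW(P) ⊇ FOLLOW(F) = {a}. Thus FOLLOW(P) = {a}.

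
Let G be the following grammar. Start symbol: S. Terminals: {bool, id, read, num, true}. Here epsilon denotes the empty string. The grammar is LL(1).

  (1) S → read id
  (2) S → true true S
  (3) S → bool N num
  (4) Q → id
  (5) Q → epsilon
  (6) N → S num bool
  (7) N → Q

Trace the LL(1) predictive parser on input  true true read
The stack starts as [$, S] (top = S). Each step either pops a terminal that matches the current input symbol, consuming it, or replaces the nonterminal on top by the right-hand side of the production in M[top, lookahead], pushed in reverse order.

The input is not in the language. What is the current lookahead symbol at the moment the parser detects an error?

     Stack          Input             Action
  1  $ S            true true read $  expand S → true true S
  2  $ S true true  true true read $  match true
  3  $ S true       true read $       match true
  4  $ S            read $            expand S → read id
  5  $ id read      read $            match read
  6  $ id           $                 error: top is terminal id but lookahead is $

$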